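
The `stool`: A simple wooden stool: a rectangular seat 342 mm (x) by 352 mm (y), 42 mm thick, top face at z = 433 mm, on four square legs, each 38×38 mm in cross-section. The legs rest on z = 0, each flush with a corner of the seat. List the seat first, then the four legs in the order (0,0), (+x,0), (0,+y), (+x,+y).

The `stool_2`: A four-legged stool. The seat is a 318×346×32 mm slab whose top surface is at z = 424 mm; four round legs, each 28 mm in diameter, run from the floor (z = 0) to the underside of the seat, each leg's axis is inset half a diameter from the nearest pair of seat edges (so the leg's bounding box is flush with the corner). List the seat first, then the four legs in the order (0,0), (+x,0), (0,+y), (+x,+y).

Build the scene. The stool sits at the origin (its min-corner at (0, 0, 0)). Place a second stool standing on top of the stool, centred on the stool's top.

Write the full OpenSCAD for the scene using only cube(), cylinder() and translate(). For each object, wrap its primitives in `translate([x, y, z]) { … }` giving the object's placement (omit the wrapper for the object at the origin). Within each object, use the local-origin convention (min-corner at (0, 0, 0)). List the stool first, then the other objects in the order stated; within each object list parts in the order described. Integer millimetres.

translate([0, 0, 391]) cube([342, 352, 42]);
cube([38, 38, 391]);
translate([304, 0, 0]) cube([38, 38, 391]);
translate([0, 314, 0]) cube([38, 38, 391]);
translate([304, 314, 0]) cube([38, 38, 391]);
translate([12, 3, 433]) {
  translate([0, 0, 392]) cube([318, 346, 32]);
  translate([14, 14, 0]) cylinder(h = 392, r = 14);
  translate([304, 14, 0]) cylinder(h = 392, r = 14);
  translate([14, 332, 0]) cylinder(h = 392, r = 14);
  translate([304, 332, 0]) cylinder(h = 392, r = 14);
}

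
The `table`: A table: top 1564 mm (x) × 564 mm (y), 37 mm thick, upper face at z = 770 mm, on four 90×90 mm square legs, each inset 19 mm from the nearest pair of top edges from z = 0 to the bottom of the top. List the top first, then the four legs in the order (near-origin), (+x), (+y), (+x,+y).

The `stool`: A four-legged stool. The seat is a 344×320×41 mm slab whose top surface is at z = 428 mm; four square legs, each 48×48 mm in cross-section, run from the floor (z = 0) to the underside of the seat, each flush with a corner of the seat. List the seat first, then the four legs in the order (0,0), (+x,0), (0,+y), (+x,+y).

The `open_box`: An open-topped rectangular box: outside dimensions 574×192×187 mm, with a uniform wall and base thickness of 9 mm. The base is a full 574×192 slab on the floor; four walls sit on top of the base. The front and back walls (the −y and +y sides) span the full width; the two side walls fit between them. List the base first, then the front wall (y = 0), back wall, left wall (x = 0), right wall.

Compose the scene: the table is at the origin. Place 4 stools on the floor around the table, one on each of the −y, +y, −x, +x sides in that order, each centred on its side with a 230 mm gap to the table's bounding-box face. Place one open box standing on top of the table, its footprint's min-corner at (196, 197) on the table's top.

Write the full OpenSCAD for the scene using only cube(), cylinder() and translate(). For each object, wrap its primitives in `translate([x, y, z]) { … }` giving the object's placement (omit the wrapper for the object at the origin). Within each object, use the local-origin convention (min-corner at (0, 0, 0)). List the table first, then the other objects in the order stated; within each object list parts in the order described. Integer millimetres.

translate([0, 0, 733]) cube([1564, 564, 37]);
translate([19, 19, 0]) cube([90, 90, 733]);
translate([1455, 19, 0]) cube([90, 90, 733]);
translate([19, 455, 0]) cube([90, 90, 733]);
translate([1455, 455, 0]) cube([90, 90, 733]);
translate([610, -550, 0]) {
  translate([0, 0, 387]) cube([344, 320, 41]);
  cube([48, 48, 387]);
  translate([296, 0, 0]) cube([48, 48, 387]);
  translate([0, 272, 0]) cube([48, 48, 387]);
  translate([296, 272, 0]) cube([48, 48, 387]);
}
translate([610, 794, 0]) {
  translate([0, 0, 387]) cube([344, 320, 41]);
  cube([48, 48, 387]);
  translate([296, 0, 0]) cube([48, 48, 387]);
  translate([0, 272, 0]) cube([48, 48, 387]);
  translate([296, 272, 0]) cube([48, 48, 387]);
}
translate([-574, 122, 0]) {
  translate([0, 0, 387]) cube([344, 320, 41]);
  cube([48, 48, 387]);
  translate([296, 0, 0]) cube([48, 48, 387]);
  translate([0, 272, 0]) cube([48, 48, 387]);
  translate([296, 272, 0]) cube([48, 48, 387]);
}
translate([1794, 122, 0]) {
  translate([0, 0, 387]) cube([344, 320, 41]);
  cube([48, 48, 387]);
  translate([296, 0, 0]) cube([48, 48, 387]);
  translate([0, 272, 0]) cube([48, 48, 387]);
  translate([296, 272, 0]) cube([48, 48, 387]);
}
translate([196, 197, 770]) {
  cube([574, 192, 9]);
  translate([0, 0, 9]) cube([574, 9, 178]);
  translate([0, 183, 9]) cube([574, 9, 178]);
  translate([0, 9, 9]) cube([9, 174, 178]);
  translate([565, 9, 9]) cube([9, 174, 178]);
}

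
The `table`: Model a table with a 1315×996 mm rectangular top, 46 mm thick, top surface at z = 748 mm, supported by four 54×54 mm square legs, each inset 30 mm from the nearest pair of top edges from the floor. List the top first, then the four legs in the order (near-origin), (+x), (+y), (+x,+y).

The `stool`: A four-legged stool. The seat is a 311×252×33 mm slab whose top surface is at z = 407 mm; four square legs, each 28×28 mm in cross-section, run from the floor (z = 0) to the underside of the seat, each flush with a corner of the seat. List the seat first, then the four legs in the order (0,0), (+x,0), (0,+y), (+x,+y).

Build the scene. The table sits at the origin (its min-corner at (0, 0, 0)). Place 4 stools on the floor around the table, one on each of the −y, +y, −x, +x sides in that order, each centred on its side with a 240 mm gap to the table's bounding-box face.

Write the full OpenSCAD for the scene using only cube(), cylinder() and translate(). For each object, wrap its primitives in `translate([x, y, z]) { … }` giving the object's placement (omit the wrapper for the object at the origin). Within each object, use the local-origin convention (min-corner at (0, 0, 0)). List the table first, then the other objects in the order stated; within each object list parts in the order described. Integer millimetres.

translate([0, 0, 702]) cube([1315, 996, 46]);
translate([30, 30, 0]) cube([54, 54, 702]);
translate([1231, 30, 0]) cube([54, 54, 702]);
translate([30, 912, 0]) cube([54, 54, 702]);
translate([1231, 912, 0]) cube([54, 54, 702]);
translate([502, -492, 0]) {
  translate([0, 0, 374]) cube([311, 252, 33]);
  cube([28, 28, 374]);
  translate([283, 0, 0]) cube([28, 28, 374]);
  translate([0, 224, 0]) cube([28, 28, 374]);
  translate([283, 224, 0]) cube([28, 28, 374]);
}
translate([502, 1236, 0]) {
  translate([0, 0, 374]) cube([311, 252, 33]);
  cube([28, 28, 374]);
  translate([283, 0, 0]) cube([28, 28, 374]);
  translate([0, 224, 0]) cube([28, 28, 374]);
  translate([283, 224, 0]) cube([28, 28, 374]);
}
translate([-551, 372, 0]) {
  translate([0, 0, 374]) cube([311, 252, 33]);
  cube([28, 28, 374]);
  translate([283, 0, 0]) cube([28, 28, 374]);
  translate([0, 224, 0]) cube([28, 28, 374]);
  translate([283, 224, 0]) cube([28, 28, 374]);
}
translate([1555, 372, 0]) {
  translate([0, 0, 374]) cube([311, 252, 33]);
  cube([28, 28, 374]);
  translate([283, 0, 0]) cube([28, 28, 374]);
  translate([0, 224, 0]) cube([28, 28, 374]);
  translate([283, 224, 0]) cube([28, 28, 374]);
}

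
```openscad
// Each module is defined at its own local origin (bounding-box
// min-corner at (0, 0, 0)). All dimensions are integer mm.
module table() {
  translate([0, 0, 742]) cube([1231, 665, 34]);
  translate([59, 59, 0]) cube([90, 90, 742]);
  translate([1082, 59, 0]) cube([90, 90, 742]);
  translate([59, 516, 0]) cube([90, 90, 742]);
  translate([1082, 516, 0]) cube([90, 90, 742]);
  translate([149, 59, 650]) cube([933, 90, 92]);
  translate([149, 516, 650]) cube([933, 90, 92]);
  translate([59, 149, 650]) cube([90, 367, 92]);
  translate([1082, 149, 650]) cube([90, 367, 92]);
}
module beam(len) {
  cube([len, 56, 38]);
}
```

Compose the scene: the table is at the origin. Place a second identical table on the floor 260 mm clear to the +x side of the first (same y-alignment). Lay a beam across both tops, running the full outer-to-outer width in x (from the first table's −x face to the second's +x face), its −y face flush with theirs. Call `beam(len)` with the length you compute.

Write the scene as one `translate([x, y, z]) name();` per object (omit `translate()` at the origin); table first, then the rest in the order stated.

table();
translate([1491, 0, 0]) table();
translate([0, 0, 776]) beam(2722);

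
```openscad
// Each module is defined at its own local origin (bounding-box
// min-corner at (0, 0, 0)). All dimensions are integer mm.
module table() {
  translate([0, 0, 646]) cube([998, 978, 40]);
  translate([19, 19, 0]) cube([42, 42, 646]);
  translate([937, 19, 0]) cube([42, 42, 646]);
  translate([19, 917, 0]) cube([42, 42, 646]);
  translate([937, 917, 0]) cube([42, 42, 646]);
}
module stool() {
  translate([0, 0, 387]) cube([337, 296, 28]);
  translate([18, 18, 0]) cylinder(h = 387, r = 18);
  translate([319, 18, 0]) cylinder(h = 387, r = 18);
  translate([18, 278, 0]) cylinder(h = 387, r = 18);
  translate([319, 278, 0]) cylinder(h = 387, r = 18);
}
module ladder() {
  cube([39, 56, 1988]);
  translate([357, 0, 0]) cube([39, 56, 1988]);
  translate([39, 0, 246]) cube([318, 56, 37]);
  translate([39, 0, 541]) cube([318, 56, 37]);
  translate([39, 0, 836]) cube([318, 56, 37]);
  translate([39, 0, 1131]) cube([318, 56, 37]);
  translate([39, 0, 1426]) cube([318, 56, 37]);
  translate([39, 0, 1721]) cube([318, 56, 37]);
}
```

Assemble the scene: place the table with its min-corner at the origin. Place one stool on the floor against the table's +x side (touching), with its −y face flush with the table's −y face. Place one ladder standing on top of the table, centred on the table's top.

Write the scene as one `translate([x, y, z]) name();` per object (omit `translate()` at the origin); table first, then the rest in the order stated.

table();
translate([998, 0, 0]) stool();
translate([301, 461, 686]) ladder();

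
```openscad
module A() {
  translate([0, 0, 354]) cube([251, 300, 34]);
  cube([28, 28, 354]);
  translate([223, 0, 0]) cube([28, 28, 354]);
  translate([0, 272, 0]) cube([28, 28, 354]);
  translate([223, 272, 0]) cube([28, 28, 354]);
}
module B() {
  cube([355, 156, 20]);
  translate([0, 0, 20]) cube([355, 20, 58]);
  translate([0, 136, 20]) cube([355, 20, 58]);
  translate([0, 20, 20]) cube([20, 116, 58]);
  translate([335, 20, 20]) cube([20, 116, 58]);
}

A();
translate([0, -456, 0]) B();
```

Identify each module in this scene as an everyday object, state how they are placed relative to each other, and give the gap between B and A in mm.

A is a stool. B is an open box. The open box is on the floor beside the stool on its −y side. The gap between the open box and the stool is 300 mm.

The open box's nearest face is 300 mm from the stool's −y face.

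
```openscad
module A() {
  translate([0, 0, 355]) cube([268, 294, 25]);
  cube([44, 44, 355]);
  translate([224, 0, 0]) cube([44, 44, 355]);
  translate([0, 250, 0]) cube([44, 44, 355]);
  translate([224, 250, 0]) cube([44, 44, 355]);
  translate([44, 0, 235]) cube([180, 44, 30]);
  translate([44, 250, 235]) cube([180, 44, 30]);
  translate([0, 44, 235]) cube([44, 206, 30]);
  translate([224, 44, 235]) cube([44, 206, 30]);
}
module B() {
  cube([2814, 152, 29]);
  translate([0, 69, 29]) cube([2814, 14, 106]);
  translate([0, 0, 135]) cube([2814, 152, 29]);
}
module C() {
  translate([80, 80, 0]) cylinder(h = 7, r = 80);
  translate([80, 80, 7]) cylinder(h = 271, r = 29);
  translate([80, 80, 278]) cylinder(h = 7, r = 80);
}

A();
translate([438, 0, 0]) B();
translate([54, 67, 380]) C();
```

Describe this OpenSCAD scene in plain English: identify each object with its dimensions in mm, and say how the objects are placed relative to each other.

A is a four-legged stool. The seat is 268×294 mm, 25 mm thick, top at z = 380 mm. It stands on four square legs, each 44×44 mm in cross-section, from z = 0 to the seat underside, each flush with a corner of the seat. Four stretchers, 44 mm wide and 30 mm tall, connect adjacent legs with their undersides at z = 235 mm, each running between the inner faces of the legs it joins and aligned with the legs' outer faces on the other axis.

B is an I-beam lying along x, 2814 mm long. Overall section height 164 mm. Two flanges 152 mm wide (y) and 29 mm thick, one on the floor and one at the top; a web 14 mm thick runs between them, centred on the flange width.

C is a spool: two coaxial disc flanges of radius 80 mm and thickness 7 mm, joined by a core cylinder of radius 29 mm and height 271 mm. The lower flange rests on z = 0 and the three cylinders share a vertical axis.

The I-beam is on the floor beside the stool on its +x side. The spool is on top of the stool, centred.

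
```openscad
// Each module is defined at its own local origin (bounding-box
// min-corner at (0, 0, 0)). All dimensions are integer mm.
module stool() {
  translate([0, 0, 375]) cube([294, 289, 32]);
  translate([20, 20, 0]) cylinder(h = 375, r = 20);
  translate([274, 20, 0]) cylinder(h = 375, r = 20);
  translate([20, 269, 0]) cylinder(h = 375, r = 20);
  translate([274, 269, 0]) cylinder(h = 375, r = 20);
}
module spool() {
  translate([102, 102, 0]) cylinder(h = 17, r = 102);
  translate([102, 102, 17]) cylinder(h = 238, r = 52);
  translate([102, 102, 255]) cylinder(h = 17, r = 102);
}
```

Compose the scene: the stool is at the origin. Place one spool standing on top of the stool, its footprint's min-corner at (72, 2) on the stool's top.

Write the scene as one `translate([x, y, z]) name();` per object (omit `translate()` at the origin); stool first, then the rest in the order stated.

stool();
translate([72, 2, 407]) spool();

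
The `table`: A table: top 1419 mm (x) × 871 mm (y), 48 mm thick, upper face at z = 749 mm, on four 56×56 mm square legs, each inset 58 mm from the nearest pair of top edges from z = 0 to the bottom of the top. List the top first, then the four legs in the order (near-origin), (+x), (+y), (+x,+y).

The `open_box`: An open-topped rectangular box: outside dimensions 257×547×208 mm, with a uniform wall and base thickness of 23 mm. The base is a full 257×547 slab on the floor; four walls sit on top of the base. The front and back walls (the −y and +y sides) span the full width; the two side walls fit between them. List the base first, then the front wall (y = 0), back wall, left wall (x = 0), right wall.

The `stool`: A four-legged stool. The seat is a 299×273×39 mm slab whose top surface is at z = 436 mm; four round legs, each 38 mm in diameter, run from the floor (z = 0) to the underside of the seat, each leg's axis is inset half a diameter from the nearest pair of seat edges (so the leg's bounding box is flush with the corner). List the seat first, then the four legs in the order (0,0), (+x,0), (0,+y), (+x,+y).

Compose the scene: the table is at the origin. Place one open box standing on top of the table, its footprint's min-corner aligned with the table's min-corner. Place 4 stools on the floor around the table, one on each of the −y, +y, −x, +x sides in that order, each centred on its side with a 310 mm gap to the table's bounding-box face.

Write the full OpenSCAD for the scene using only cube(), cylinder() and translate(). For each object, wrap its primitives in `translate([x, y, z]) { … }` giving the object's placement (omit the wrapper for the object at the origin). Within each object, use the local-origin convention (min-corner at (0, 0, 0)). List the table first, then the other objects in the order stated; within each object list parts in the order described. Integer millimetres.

translate([0, 0, 701]) cube([1419, 871, 48]);
translate([58, 58, 0]) cube([56, 56, 701]);
translate([1305, 58, 0]) cube([56, 56, 701]);
translate([58, 757, 0]) cube([56, 56, 701]);
translate([1305, 757, 0]) cube([56, 56, 701]);
translate([0, 0, 749]) {
  cube([257, 547, 23]);
  translate([0, 0, 23]) cube([257, 23, 185]);
  translate([0, 524, 23]) cube([257, 23, 185]);
  translate([0, 23, 23]) cube([23, 501, 185]);
  translate([234, 23, 23]) cube([23, 501, 185]);
}
translate([560, -583, 0]) {
  translate([0, 0, 397]) cube([299, 273, 39]);
  translate([19, 19, 0]) cylinder(h = 397, r = 19);
  translate([280, 19, 0]) cylinder(h = 397, r = 19);
  translate([19, 254, 0]) cylinder(h = 397, r = 19);
  translate([280, 254, 0]) cylinder(h = 397, r = 19);
}
translate([560, 1181, 0]) {
  translate([0, 0, 397]) cube([299, 273, 39]);
  translate([19, 19, 0]) cylinder(h = 397, r = 19);
  translate([280, 19, 0]) cylinder(h = 397, r = 19);
  translate([19, 254, 0]) cylinder(h = 397, r = 19);
  translate([280, 254, 0]) cylinder(h = 397, r = 19);
}
translate([-609, 299, 0]) {
  translate([0, 0, 397]) cube([299, 273, 39]);
  translate([19, 19, 0]) cylinder(h = 397, r = 19);
  translate([280, 19, 0]) cylinder(h = 397, r = 19);
  translate([19, 254, 0]) cylinder(h = 397, r = 19);
  translate([280, 254, 0]) cylinder(h = 397, r = 19);
}
translate([1729, 299, 0]) {
  translate([0, 0, 397]) cube([299, 273, 39]);
  translate([19, 19, 0]) cylinder(h = 397, r = 19);
  translate([280, 19, 0]) cylinder(h = 397, r = 19);
  translate([19, 254, 0]) cylinder(h = 397, r = 19);
  translate([280, 254, 0]) cylinder(h = 397, r = 19);
}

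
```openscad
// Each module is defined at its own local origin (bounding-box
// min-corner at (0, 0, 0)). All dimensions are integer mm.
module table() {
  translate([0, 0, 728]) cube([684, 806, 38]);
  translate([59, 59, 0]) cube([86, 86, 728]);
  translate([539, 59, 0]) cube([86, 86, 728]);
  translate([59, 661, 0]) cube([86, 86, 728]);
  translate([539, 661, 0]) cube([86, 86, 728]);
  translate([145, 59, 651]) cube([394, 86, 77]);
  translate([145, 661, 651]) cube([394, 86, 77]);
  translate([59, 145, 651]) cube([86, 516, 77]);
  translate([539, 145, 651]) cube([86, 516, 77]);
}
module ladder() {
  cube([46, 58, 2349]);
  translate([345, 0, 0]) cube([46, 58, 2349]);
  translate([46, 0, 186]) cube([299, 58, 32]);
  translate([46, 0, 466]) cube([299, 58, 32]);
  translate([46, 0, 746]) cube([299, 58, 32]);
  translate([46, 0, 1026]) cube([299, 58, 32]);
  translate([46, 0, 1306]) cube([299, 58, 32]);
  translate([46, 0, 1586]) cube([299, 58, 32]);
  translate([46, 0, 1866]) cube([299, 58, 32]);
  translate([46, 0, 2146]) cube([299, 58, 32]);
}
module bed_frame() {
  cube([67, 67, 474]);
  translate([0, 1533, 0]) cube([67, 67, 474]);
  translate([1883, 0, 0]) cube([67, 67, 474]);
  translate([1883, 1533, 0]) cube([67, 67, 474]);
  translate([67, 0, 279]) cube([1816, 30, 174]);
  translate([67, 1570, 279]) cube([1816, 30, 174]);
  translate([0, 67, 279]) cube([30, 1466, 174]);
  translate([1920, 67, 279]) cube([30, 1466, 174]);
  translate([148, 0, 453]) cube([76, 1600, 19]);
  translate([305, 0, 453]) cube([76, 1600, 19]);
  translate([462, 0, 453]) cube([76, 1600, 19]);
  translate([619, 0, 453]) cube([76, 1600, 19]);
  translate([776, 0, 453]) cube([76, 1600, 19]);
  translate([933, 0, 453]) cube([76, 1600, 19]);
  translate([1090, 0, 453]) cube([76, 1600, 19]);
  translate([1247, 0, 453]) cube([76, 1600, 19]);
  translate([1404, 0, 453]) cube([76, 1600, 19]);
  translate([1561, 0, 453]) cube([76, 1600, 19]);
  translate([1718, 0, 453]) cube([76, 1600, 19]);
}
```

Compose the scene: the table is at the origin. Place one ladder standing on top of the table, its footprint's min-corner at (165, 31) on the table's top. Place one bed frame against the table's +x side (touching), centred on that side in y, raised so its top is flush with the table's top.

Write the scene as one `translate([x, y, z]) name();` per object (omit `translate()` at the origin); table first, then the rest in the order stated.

table();
translate([165, 31, 766]) ladder();
translate([684, -397, 292]) bed_frame();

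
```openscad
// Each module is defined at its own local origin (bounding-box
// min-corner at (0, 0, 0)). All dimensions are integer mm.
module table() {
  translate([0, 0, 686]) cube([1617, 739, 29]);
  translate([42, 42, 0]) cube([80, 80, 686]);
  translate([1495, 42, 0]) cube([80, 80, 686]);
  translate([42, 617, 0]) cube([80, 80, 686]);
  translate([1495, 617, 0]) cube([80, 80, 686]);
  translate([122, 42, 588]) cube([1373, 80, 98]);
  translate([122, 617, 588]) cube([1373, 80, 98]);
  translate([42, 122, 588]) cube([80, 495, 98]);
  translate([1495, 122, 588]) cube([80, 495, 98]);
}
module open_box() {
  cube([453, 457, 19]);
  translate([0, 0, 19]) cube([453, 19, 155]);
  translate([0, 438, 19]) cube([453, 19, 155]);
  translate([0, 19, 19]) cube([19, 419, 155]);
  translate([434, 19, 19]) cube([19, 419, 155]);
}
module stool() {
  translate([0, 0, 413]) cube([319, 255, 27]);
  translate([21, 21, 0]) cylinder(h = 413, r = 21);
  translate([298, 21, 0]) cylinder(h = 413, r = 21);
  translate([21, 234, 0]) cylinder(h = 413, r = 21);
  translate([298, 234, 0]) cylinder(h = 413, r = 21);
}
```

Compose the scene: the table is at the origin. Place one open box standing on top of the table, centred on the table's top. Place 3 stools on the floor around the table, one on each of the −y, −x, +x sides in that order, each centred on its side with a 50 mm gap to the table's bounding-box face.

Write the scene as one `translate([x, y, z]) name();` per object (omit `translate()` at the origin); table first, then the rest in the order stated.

table();
translate([582, 141, 715]) open_box();
translate([649, -305, 0]) stool();
translate([-369, 242, 0]) stool();
translate([1667, 242, 0]) stool();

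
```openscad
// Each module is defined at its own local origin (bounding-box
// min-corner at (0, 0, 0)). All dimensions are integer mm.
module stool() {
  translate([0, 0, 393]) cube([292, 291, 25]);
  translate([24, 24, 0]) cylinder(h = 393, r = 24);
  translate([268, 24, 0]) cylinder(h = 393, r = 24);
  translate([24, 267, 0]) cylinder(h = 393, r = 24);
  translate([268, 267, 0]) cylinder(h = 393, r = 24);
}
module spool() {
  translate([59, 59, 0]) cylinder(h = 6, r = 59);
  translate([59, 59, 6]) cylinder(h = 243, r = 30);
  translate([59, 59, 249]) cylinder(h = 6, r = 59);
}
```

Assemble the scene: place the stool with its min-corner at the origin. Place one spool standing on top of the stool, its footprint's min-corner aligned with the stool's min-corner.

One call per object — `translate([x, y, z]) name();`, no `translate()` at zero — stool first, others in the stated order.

stool();
translate([0, 0, 418]) spool();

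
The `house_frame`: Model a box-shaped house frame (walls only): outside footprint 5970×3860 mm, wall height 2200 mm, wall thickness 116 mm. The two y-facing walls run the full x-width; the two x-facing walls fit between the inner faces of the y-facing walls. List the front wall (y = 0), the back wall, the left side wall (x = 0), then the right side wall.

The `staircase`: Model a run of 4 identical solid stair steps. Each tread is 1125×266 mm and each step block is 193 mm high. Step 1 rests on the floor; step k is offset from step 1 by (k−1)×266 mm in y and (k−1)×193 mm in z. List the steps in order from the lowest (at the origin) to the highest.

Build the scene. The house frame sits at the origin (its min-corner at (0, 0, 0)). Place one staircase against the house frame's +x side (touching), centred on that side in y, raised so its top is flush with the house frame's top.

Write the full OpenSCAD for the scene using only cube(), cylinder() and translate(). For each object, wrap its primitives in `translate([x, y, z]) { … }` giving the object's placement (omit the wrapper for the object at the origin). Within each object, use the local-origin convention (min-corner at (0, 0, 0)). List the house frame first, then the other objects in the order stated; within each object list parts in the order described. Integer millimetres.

cube([5970, 116, 2200]);
translate([0, 3744, 0]) cube([5970, 116, 2200]);
translate([0, 116, 0]) cube([116, 3628, 2200]);
translate([5854, 116, 0]) cube([116, 3628, 2200]);
translate([5970, 1398, 1428]) {
  cube([1125, 266, 193]);
  translate([0, 266, 193]) cube([1125, 266, 193]);
  translate([0, 532, 386]) cube([1125, 266, 193]);
  translate([0, 798, 579]) cube([1125, 266, 193]);
}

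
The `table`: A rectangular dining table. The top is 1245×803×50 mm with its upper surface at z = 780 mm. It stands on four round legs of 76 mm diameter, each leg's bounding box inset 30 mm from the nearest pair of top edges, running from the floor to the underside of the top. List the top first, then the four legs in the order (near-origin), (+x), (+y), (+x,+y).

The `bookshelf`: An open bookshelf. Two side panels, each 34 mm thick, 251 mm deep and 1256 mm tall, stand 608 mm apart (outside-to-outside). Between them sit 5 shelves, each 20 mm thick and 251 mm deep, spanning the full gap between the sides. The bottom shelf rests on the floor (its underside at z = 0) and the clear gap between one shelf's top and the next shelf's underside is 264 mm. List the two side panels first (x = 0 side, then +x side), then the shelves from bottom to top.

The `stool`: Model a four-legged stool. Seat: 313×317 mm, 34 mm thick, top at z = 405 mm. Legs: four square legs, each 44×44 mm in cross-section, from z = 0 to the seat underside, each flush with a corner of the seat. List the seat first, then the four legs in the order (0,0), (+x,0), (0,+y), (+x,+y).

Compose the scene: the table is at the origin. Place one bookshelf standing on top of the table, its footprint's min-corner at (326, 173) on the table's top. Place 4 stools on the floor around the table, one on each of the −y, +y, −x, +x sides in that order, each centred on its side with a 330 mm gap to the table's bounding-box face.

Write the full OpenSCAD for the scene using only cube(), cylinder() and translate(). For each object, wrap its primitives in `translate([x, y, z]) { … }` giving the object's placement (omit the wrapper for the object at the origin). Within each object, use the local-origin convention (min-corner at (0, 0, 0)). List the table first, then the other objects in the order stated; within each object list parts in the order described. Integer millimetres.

translate([0, 0, 730]) cube([1245, 803, 50]);
translate([68, 68, 0]) cylinder(h = 730, r = 38);
translate([1177, 68, 0]) cylinder(h = 730, r = 38);
translate([68, 735, 0]) cylinder(h = 730, r = 38);
translate([1177, 735, 0]) cylinder(h = 730, r = 38);
translate([326, 173, 780]) {
  cube([34, 251, 1256]);
  translate([574, 0, 0]) cube([34, 251, 1256]);
  translate([34, 0, 0]) cube([540, 251, 20]);
  translate([34, 0, 284]) cube([540, 251, 20]);
  translate([34, 0, 568]) cube([540, 251, 20]);
  translate([34, 0, 852]) cube([540, 251, 20]);
  translate([34, 0, 1136]) cube([540, 251, 20]);
}
translate([466, -647, 0]) {
  translate([0, 0, 371]) cube([313, 317, 34]);
  cube([44, 44, 371]);
  translate([269, 0, 0]) cube([44, 44, 371]);
  translate([0, 273, 0]) cube([44, 44, 371]);
  translate([269, 273, 0]) cube([44, 44, 371]);
}
translate([466, 1133, 0]) {
  translate([0, 0, 371]) cube([313, 317, 34]);
  cube([44, 44, 371]);
  translate([269, 0, 0]) cube([44, 44, 371]);
  translate([0, 273, 0]) cube([44, 44, 371]);
  translate([269, 273, 0]) cube([44, 44, 371]);
}
translate([-643, 243, 0]) {
  translate([0, 0, 371]) cube([313, 317, 34]);
  cube([44, 44, 371]);
  translate([269, 0, 0]) cube([44, 44, 371]);
  translate([0, 273, 0]) cube([44, 44, 371]);
  translate([269, 273, 0]) cube([44, 44, 371]);
}
translate([1575, 243, 0]) {
  translate([0, 0, 371]) cube([313, 317, 34]);
  cube([44, 44, 371]);
  translate([269, 0, 0]) cube([44, 44, 371]);
  translate([0, 273, 0]) cube([44, 44, 371]);
  translate([269, 273, 0]) cube([44, 44, 371]);
}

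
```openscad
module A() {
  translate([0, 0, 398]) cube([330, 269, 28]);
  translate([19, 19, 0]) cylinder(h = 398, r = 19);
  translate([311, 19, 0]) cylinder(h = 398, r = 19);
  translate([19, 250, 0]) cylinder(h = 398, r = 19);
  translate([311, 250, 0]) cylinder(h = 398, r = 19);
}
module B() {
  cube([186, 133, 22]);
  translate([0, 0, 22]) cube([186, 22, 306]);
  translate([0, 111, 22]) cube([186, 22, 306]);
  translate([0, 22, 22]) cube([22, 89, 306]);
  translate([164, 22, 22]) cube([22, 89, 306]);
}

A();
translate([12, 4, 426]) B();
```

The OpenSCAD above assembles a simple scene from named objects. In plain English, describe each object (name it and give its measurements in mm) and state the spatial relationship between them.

A is a simple wooden stool: a rectangular seat 330 mm (x) by 269 mm (y), 28 mm thick, top face at z = 426 mm, on four round legs, each 38 mm in diameter. The legs rest on z = 0, each leg's axis is inset half a diameter from the nearest pair of seat edges (so the leg's bounding box is flush with the corner).

B is an open-topped rectangular box: outside dimensions 186×133×328 mm, with a uniform wall and base thickness of 22 mm. The base is a full 186×133 slab on the floor; four walls sit on top of the base. The front and back walls (the −y and +y sides) span the full width; the two side walls fit between them.

The open box is on top of the stool.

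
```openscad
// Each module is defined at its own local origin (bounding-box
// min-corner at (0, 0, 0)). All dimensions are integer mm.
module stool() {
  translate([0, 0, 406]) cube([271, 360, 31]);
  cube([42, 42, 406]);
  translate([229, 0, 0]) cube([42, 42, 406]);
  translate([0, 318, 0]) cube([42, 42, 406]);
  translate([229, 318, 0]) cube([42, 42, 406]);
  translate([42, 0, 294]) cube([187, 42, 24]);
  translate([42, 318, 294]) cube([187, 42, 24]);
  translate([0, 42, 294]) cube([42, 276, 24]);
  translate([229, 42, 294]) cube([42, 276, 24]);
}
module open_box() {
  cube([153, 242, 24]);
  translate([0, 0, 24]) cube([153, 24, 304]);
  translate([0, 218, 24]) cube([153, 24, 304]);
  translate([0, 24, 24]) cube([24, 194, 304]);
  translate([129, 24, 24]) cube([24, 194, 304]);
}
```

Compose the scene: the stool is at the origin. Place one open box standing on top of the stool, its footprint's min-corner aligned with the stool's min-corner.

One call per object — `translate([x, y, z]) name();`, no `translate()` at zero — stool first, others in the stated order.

stool();
translate([0, 0, 437]) open_box();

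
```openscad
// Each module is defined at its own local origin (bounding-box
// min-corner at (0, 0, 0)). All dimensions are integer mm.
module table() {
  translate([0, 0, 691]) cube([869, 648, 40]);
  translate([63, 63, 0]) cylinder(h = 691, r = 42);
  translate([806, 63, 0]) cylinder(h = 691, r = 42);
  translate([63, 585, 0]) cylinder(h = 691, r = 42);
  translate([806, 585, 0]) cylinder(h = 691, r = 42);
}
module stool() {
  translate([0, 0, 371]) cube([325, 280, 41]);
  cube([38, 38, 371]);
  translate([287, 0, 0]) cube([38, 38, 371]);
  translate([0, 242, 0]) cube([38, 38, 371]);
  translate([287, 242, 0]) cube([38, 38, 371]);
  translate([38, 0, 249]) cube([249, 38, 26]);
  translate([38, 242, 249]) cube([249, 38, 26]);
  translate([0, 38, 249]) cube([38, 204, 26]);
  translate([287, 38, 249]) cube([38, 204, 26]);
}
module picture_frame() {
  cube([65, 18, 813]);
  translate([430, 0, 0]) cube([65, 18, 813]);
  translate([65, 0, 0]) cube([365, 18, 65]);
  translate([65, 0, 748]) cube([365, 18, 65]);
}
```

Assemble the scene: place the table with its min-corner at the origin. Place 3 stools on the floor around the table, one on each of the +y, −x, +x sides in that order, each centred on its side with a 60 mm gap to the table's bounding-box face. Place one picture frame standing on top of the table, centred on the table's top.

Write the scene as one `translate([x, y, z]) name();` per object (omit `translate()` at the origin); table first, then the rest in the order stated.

table();
translate([272, 708, 0]) stool();
translate([-385, 184, 0]) stool();
translate([929, 184, 0]) stool();
translate([187, 315, 731]) picture_frame();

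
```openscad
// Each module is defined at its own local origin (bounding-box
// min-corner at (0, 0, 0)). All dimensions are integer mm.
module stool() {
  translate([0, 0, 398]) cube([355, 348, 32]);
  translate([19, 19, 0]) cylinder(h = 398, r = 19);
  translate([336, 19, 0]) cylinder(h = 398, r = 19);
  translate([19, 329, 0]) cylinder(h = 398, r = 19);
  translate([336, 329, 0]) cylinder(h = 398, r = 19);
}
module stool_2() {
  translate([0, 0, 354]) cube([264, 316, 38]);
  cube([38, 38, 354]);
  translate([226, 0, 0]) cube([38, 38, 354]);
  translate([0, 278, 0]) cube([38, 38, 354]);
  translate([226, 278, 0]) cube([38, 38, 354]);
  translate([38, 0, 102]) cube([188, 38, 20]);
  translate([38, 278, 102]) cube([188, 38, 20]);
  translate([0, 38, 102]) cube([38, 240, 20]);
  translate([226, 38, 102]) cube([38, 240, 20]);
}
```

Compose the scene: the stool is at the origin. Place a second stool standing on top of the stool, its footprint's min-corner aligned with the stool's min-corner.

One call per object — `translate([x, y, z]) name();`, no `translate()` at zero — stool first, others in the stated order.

stool();
translate([0, 0, 430]) stool_2();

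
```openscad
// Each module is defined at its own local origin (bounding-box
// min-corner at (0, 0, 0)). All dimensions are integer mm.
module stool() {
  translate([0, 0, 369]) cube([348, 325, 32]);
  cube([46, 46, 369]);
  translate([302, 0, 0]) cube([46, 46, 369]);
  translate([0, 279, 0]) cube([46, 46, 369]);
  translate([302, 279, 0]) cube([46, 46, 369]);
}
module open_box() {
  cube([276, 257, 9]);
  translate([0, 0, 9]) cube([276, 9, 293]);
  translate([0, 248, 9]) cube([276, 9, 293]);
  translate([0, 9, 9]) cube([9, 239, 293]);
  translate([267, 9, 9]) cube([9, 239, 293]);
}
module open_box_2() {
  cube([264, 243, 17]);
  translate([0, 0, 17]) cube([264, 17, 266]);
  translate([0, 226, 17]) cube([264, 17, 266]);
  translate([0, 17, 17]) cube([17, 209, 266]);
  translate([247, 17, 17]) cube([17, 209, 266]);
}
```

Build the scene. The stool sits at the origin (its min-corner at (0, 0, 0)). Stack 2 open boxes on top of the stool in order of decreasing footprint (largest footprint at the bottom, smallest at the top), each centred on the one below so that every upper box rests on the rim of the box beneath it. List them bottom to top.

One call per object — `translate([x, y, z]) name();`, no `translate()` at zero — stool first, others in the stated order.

stool();
translate([36, 34, 401]) open_box();
translate([42, 41, 703]) open_box_2();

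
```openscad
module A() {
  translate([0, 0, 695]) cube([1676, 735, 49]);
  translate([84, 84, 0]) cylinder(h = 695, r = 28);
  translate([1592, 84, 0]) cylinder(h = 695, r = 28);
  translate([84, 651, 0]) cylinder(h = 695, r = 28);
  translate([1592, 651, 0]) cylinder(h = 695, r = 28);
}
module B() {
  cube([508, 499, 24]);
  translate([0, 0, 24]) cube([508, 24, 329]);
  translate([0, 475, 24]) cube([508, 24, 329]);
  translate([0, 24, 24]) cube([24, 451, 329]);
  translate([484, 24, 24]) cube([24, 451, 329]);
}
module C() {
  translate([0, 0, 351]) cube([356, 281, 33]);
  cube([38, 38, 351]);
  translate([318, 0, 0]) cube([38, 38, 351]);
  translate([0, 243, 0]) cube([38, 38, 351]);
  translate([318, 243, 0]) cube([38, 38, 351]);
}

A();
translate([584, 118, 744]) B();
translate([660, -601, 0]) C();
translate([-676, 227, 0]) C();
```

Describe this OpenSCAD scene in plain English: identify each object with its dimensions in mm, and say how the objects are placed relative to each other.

A is a rectangular dining table. The top is 1676×735×49 mm with its upper surface at z = 744 mm. It stands on four round legs of 56 mm diameter, each leg's bounding box inset 56 mm from the nearest pair of top edges, running from the floor to the underside of the top.

B is an open storage box with external size 508×499×353 mm and wall thickness 24 mm (the base is also 24 mm thick). The base covers the whole footprint; the four walls stand on the base, with the y-facing walls full-width and the x-facing walls fitting between their inner faces.

C is a four-legged stool. The seat is a 356×281×33 mm slab whose top surface is at z = 384 mm; four square legs, each 38×38 mm in cross-section, run from the floor (z = 0) to the underside of the seat, each flush with a corner of the seat.

The open box is on top of the table, centred. Two stools sit around the table at the −y, −x sides.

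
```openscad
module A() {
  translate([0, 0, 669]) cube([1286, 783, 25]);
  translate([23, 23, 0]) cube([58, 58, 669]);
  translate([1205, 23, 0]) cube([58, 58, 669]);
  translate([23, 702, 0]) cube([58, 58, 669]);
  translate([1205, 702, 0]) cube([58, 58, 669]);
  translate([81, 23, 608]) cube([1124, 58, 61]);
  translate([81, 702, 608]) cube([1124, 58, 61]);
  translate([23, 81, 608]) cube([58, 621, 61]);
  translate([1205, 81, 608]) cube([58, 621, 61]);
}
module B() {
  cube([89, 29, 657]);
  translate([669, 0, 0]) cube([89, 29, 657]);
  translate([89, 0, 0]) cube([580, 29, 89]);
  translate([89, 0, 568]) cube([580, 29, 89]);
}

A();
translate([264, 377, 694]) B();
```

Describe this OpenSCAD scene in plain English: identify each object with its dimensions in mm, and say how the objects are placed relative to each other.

A is a table: top 1286 mm (x) × 783 mm (y), 25 mm thick, upper face at z = 694 mm, on four 58×58 mm square legs, each inset 23 mm from the nearest pair of top edges, running from z = 0 to the bottom of the top. Four apron rails, 58 mm thick and 61 mm tall, run between adjacent legs with their top edges flush with the underside of the top and their outer faces flush with the legs' outer faces.

B is a picture frame with a 580×479 mm rectangular opening (x by z) and a uniform 89 mm border on every side. Frame depth is 29 mm along y. It is built from two vertical stiles running the full outside height and two horizontal rails spanning the gap between the stiles.

The picture frame is on top of the table, centred.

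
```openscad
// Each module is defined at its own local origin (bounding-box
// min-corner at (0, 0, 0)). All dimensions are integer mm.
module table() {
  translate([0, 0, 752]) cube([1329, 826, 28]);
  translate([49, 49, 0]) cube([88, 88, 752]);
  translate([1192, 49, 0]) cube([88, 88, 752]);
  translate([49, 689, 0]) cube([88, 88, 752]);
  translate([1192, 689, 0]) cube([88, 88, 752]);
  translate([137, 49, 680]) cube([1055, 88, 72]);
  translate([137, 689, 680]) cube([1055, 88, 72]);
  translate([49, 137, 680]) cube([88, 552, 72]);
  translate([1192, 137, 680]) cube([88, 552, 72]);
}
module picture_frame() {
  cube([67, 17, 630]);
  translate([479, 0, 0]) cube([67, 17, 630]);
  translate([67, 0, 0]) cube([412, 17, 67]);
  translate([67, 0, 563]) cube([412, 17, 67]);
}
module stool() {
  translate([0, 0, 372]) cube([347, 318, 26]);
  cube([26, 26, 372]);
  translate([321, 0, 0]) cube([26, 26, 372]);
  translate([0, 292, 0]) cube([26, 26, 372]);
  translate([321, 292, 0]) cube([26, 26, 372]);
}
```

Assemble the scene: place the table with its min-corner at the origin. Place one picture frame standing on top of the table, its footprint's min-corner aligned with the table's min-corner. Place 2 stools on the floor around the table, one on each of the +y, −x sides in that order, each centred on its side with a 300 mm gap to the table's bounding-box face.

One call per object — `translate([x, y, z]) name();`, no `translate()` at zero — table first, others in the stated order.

table();
translate([0, 0, 780]) picture_frame();
translate([491, 1126, 0]) stool();
translate([-647, 254, 0]) stool();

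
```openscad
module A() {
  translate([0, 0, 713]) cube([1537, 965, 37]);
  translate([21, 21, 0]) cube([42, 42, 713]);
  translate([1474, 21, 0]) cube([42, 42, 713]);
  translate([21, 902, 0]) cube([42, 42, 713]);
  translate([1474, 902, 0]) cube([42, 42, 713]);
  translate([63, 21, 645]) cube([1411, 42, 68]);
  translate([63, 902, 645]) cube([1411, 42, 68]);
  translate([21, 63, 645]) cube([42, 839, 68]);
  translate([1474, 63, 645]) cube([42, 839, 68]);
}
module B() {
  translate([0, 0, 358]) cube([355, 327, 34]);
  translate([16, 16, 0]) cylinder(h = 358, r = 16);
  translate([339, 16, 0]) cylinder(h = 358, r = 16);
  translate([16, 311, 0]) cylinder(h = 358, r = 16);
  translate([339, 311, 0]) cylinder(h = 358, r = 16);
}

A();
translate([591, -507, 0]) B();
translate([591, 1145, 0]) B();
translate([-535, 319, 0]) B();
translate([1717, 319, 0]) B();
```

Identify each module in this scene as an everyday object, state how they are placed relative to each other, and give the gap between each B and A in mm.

Each stool's nearest face is 180 mm from the table's bounding box.

A is a table. B is a stool. Four stools sit around the table at the −y, +y, −x, +x sides. The gap between each stool and the table is 180 mm.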